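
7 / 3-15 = -38 / 3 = -12.67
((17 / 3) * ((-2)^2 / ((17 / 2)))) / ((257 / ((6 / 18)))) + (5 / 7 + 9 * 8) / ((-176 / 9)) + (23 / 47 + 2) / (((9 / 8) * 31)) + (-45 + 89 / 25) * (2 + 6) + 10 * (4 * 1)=-30637163990581 / 103797262800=-295.16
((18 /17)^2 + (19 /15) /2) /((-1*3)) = -15211 /26010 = -0.58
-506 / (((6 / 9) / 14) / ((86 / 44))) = -20769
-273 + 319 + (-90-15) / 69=1023 / 23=44.48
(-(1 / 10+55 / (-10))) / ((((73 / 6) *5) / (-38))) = -6156 / 1825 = -3.37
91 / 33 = 2.76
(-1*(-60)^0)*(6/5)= -6/5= -1.20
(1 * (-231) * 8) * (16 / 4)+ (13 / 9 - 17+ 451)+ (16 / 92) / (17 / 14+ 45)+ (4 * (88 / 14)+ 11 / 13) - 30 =-84832130360 / 12187539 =-6960.56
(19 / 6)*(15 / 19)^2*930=34875 / 19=1835.53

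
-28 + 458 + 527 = 957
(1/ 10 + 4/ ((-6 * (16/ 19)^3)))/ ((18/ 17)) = -530791/ 552960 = -0.96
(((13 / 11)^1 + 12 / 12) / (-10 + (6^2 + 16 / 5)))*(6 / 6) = 0.07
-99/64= -1.55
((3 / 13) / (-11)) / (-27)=1 / 1287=0.00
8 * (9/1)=72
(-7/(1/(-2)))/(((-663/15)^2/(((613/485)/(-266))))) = -3065/90013963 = -0.00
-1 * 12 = -12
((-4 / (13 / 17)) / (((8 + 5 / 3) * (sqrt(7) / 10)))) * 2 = -4.09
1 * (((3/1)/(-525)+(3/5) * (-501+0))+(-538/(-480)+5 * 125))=325.52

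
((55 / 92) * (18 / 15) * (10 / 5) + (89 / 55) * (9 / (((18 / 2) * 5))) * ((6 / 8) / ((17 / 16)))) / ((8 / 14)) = 1251873 / 430100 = 2.91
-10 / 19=-0.53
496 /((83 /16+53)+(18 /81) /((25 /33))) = 595200 /70177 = 8.48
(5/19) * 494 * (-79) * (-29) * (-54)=-16082820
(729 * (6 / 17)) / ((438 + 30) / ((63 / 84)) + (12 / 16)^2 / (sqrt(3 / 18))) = 38817792 / 94142005 - 34992 * sqrt(6) / 94142005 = 0.41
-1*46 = -46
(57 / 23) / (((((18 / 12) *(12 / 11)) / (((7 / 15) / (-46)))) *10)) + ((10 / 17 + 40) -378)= -5461844071 / 16187400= -337.41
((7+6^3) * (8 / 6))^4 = 633081200896 / 81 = 7815817295.01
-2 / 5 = -0.40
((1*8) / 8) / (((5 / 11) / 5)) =11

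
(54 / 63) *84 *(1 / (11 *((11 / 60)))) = 35.70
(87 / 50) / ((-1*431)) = -87 / 21550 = -0.00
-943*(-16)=15088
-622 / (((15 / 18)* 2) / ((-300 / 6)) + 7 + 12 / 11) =-205260 / 2659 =-77.19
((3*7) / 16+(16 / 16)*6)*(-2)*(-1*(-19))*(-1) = 2223 / 8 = 277.88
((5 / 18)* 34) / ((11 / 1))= 0.86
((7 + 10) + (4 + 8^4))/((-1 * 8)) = -4117/8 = -514.62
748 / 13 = 57.54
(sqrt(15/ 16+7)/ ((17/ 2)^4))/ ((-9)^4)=4* sqrt(127)/ 547981281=0.00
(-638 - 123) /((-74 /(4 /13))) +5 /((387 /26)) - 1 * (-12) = 2885308 /186147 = 15.50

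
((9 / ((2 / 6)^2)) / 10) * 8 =324 / 5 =64.80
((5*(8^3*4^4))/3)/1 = 655360/3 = 218453.33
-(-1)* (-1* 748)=-748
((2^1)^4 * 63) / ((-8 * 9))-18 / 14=-107 / 7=-15.29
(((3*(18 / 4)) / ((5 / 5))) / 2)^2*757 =551853 / 16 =34490.81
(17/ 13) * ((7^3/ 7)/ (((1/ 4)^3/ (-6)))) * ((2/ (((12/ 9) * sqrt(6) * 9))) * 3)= -5022.58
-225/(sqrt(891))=-25 * sqrt(11)/11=-7.54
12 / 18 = 2 / 3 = 0.67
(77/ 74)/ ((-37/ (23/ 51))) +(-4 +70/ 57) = -2462639/ 884374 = -2.78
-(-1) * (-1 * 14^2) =-196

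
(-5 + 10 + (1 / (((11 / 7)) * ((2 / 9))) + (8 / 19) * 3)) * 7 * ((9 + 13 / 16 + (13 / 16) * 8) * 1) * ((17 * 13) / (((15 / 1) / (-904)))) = -11604128991 / 836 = -13880537.07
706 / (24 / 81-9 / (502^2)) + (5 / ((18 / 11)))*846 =10014514813 / 2015789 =4968.04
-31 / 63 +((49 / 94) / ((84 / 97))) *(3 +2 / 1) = 59639 / 23688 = 2.52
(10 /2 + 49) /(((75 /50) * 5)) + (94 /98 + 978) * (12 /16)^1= 726591 /980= 741.42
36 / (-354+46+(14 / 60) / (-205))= -221400 / 1894207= -0.12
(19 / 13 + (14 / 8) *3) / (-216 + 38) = -349 / 9256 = -0.04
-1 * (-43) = 43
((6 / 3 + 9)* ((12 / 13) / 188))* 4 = 132 / 611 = 0.22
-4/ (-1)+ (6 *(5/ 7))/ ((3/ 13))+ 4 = 186/ 7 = 26.57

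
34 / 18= 17 / 9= 1.89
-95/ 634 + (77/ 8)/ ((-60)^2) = -1343591/ 9129600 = -0.15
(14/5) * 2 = 5.60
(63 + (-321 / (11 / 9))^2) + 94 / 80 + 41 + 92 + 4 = 334826527 / 4840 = 69179.03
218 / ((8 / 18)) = 981 / 2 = 490.50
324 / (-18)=-18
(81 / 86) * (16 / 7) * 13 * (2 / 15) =5616 / 1505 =3.73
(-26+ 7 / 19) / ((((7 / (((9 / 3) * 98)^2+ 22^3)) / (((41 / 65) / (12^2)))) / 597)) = -7418399411 / 7980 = -929623.99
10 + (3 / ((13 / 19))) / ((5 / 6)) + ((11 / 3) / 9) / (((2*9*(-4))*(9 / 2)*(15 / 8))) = 6508226 / 426465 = 15.26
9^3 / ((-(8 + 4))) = -243 / 4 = -60.75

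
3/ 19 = 0.16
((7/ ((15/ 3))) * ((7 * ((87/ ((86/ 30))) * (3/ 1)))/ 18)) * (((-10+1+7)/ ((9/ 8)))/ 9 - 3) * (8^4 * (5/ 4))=-942179840/ 1161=-811524.41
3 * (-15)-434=-479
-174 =-174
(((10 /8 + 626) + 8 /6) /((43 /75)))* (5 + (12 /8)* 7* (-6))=-5468675 /86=-63589.24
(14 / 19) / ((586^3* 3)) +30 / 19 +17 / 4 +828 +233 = 1529581097854 / 1433764149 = 1066.83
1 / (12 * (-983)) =-1 / 11796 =-0.00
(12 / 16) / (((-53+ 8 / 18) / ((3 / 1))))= -81 / 1892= -0.04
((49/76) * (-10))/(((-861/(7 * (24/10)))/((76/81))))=392/3321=0.12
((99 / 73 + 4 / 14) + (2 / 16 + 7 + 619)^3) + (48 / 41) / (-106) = 139551247901300883 / 568526336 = 245461360.48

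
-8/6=-4/3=-1.33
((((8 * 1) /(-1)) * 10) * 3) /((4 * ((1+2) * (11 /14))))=-280 /11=-25.45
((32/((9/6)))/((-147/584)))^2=1396965376/194481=7183.04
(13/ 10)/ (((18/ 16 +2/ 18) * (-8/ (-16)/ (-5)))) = -936/ 89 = -10.52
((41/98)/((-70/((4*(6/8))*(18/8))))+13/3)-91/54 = 2.61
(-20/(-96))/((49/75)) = 125/392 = 0.32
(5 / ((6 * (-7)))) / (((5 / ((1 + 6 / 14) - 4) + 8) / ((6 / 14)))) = -45 / 5341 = -0.01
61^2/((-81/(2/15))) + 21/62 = -5.79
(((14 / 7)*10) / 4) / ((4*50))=1 / 40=0.02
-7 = -7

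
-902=-902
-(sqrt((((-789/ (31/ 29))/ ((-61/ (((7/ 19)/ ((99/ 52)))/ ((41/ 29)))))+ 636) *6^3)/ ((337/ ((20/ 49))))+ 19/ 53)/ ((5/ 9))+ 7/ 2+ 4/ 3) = -9 *sqrt(686163482447279147961168167)/ 10129674412165 - 29/ 6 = -28.11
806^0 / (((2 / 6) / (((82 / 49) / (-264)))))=-41 / 2156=-0.02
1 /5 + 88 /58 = 249 /145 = 1.72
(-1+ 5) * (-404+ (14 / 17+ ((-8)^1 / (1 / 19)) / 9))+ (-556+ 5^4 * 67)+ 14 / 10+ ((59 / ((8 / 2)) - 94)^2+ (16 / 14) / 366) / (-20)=164429703089 / 4181184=39326.11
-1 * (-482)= 482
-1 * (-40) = 40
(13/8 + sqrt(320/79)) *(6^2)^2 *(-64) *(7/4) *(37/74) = -580608 *sqrt(395)/79-117936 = -264003.79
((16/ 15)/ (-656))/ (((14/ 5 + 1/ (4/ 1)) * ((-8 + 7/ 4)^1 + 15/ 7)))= 112/ 862845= 0.00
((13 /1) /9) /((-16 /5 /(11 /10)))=-143 /288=-0.50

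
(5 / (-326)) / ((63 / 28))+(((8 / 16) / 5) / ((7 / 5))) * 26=19001 / 10269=1.85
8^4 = 4096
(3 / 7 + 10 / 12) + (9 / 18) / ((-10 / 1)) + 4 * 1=2189 / 420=5.21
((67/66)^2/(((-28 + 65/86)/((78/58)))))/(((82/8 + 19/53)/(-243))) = 552443274/474111517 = 1.17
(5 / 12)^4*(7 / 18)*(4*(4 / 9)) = 4375 / 209952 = 0.02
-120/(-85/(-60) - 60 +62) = -1440/41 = -35.12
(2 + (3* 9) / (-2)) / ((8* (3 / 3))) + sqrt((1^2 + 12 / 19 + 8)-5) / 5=-23 / 16 + 2* sqrt(418) / 95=-1.01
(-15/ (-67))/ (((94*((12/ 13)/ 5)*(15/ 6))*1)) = 65/ 12596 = 0.01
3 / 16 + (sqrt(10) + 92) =sqrt(10) + 1475 / 16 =95.35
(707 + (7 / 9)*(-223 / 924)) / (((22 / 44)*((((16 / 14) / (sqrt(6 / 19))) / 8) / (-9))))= -5877851*sqrt(114) / 1254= -50046.47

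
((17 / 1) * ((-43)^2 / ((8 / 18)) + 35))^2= 81382966729 / 16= 5086435420.56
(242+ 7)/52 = 249/52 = 4.79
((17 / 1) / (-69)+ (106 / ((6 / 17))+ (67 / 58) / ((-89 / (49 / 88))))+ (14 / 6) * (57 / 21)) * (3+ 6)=28812324243 / 10447888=2757.72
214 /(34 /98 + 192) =10486 /9425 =1.11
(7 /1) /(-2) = -7 /2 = -3.50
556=556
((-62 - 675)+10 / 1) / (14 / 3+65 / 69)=-16721 / 129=-129.62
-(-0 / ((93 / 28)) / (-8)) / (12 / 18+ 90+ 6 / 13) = 0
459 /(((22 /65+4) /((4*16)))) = 318240 /47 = 6771.06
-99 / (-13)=99 / 13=7.62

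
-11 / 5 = -2.20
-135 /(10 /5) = -135 /2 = -67.50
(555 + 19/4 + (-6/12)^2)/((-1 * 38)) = -280/19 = -14.74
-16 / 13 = -1.23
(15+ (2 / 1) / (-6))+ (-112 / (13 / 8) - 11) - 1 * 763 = -32302 / 39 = -828.26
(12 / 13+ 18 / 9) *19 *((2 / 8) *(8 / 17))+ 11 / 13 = 1631 / 221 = 7.38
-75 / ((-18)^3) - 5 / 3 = -3215 / 1944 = -1.65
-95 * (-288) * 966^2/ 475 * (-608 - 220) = -222524112384/ 5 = -44504822476.80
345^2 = 119025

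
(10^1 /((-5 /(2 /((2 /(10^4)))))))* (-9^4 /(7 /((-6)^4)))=170061120000 /7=24294445714.29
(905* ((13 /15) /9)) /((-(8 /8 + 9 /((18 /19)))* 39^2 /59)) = -21358 /66339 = -0.32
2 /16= 1 /8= 0.12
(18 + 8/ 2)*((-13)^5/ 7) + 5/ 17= -138863547/ 119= -1166920.56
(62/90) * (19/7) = 589/315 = 1.87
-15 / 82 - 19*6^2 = -56103 / 82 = -684.18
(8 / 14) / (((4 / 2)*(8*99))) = 1 / 2772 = 0.00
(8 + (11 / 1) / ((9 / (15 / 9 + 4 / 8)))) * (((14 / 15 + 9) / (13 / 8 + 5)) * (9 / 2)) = 34270 / 477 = 71.84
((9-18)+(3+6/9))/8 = -2/3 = -0.67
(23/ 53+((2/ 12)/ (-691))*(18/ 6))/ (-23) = -31733/ 1684658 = -0.02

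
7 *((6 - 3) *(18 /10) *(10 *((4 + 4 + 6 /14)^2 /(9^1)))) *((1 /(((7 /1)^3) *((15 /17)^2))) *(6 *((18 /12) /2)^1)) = 3018027 /60025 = 50.28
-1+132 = 131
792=792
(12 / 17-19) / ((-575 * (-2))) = -311 / 19550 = -0.02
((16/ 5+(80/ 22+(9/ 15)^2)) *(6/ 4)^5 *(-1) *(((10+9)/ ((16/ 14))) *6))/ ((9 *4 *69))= -7106589/ 3238400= -2.19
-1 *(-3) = 3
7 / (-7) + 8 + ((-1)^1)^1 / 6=41 / 6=6.83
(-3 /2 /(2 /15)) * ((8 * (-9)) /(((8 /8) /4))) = 3240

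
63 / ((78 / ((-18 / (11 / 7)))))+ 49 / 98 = -2503 / 286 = -8.75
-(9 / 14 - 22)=299 / 14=21.36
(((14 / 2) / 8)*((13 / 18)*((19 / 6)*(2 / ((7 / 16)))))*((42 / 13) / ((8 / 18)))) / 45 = 1.48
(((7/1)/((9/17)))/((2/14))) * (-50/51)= -2450/27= -90.74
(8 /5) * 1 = 1.60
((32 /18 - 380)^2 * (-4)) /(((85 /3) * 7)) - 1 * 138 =-48565834 /16065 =-3023.08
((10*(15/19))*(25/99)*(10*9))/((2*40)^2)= 375/13376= 0.03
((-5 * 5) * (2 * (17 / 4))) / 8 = -425 / 16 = -26.56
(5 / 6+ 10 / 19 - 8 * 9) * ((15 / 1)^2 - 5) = -885830 / 57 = -15540.88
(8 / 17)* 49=392 / 17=23.06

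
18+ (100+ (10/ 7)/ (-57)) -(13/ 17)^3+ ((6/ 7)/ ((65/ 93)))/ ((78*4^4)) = 49837586974373/ 424049283840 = 117.53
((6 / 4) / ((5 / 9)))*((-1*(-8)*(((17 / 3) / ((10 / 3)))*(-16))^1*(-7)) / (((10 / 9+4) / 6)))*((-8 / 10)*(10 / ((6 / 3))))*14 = -155457792 / 575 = -270361.38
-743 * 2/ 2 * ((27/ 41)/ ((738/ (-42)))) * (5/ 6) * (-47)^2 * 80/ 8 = 861675675/ 1681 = 512597.07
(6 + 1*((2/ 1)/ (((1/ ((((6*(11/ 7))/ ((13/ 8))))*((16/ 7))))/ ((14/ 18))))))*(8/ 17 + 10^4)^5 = 1032478940928282152671470223360/ 387620961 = 2663630311076707104782.89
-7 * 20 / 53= -140 / 53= -2.64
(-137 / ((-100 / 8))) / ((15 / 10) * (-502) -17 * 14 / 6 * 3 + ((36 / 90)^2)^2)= -3425 / 272492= -0.01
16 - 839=-823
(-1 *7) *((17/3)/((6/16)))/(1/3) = -952/3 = -317.33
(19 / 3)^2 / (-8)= -361 / 72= -5.01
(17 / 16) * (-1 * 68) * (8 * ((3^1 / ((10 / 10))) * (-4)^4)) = -443904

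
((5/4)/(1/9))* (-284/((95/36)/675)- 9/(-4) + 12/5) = -248427297/304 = -817195.06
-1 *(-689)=689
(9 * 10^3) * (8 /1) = 72000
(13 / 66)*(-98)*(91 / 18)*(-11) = 57967 / 54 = 1073.46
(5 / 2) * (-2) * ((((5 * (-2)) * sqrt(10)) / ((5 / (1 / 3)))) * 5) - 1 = -1 +50 * sqrt(10) / 3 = 51.70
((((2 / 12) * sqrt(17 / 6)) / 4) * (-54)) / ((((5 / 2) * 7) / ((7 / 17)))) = -0.09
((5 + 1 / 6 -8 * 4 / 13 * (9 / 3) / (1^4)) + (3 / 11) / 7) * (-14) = 13087 / 429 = 30.51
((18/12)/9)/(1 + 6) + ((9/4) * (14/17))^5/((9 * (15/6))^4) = 445293574/18635623125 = 0.02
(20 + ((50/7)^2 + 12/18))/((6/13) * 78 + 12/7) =479/252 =1.90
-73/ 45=-1.62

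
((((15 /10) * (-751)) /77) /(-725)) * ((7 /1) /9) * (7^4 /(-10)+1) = -598547 /159500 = -3.75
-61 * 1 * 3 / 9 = -20.33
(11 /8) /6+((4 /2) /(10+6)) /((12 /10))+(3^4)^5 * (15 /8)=156905298053 /24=6537720752.21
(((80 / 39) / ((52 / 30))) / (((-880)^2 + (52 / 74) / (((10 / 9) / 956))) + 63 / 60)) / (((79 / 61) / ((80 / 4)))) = 0.00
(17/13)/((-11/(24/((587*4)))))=-102/83941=-0.00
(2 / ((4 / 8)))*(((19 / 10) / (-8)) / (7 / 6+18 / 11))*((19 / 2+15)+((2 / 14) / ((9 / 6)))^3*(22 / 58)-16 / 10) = -12854164829 / 1656175500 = -7.76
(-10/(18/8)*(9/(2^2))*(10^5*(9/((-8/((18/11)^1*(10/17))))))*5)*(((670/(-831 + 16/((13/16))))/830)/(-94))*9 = 3968493750000/7693899389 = 515.80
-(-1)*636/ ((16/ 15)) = 596.25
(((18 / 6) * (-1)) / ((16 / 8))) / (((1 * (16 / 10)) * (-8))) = 15 / 128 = 0.12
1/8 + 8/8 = 1.12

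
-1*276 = -276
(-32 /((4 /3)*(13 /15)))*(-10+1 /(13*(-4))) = 46890 /169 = 277.46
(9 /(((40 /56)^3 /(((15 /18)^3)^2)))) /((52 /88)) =14.00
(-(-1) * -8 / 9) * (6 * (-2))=32 / 3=10.67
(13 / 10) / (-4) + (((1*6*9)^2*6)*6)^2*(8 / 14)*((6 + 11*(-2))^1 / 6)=-4701849845851 / 280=-16792320878.04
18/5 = 3.60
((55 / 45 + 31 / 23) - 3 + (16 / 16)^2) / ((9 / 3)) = 118 / 621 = 0.19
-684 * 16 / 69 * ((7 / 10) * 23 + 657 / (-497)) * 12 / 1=-1607607936 / 57155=-28127.16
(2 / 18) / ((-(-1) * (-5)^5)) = -1 / 28125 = -0.00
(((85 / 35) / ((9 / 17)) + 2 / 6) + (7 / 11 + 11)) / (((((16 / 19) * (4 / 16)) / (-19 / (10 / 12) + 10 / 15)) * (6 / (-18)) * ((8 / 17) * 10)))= 153803233 / 138600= 1109.69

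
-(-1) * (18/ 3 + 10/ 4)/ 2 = 4.25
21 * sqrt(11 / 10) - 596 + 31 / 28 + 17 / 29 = -482577 / 812 + 21 * sqrt(110) / 10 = -572.28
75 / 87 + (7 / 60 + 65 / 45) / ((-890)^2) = 0.86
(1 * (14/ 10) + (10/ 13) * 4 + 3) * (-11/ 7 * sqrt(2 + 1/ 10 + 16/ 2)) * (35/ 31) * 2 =-84.32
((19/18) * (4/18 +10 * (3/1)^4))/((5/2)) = 138548/405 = 342.09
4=4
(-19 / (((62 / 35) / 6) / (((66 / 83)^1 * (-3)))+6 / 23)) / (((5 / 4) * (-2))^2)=-7268184 / 327805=-22.17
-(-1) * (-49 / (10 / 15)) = -147 / 2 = -73.50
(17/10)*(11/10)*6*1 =561/50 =11.22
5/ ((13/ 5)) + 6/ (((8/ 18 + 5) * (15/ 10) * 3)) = 1381/ 637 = 2.17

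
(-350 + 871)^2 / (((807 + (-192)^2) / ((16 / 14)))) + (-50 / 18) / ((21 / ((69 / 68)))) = 435771437 / 53794188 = 8.10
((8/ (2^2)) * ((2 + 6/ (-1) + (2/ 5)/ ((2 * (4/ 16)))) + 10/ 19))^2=258064/ 9025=28.59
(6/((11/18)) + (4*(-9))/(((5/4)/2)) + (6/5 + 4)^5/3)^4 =250193251364179481086119692022016/113098239898681640625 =2212176348529.50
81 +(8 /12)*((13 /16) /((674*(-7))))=9171779 /113232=81.00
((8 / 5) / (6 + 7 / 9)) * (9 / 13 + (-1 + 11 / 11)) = 648 / 3965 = 0.16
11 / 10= 1.10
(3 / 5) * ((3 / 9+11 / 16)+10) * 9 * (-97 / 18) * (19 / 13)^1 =-974947 / 2080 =-468.72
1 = 1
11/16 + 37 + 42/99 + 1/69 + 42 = 80.13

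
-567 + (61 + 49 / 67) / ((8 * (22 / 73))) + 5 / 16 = -580041 / 1072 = -541.08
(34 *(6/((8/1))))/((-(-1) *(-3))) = -17/2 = -8.50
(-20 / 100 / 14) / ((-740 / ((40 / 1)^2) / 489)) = 3912 / 259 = 15.10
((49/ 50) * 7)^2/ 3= 117649/ 7500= 15.69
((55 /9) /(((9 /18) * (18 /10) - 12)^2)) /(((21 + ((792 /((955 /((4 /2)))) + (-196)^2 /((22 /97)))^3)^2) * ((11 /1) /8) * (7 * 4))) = 1343929046356033790640625000 /24635168725672418806738224941746011143309663070355150198712283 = 0.00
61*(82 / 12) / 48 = 2501 / 288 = 8.68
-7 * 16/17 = -112/17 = -6.59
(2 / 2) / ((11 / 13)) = 13 / 11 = 1.18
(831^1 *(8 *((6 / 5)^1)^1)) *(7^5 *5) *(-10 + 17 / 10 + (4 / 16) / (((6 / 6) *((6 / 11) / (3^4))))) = 96621056406 / 5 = 19324211281.20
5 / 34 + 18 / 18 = 39 / 34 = 1.15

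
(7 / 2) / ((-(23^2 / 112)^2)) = -43904 / 279841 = -0.16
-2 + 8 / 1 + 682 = 688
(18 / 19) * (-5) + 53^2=53281 / 19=2804.26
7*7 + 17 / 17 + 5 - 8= 47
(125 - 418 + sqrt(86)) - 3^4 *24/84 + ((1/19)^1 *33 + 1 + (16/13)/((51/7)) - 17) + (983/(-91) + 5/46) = -1382894243/4056234 + sqrt(86) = -331.66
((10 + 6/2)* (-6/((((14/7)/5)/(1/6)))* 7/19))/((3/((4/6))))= -455/171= -2.66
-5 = -5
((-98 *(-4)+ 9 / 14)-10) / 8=5357 / 112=47.83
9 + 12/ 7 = 75/ 7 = 10.71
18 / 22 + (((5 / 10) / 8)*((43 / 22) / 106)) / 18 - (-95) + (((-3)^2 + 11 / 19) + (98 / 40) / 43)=289318931399 / 2743551360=105.45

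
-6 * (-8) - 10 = 38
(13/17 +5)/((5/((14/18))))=686/765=0.90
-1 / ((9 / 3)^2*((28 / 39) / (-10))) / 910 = 1 / 588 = 0.00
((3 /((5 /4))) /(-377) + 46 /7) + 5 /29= 6.74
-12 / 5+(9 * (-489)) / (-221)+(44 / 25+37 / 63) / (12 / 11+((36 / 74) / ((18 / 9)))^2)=117883761388 / 6028310925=19.56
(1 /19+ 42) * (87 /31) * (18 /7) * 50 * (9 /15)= 37537020 /4123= 9104.30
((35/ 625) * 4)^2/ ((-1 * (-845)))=784/ 13203125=0.00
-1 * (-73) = 73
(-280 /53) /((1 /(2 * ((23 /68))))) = -3220 /901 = -3.57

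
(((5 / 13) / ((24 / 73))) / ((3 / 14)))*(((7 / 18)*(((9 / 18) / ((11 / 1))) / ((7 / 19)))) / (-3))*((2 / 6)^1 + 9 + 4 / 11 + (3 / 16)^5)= -0.85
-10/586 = -5/293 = -0.02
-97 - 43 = -140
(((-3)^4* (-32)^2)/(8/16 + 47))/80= 10368/475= 21.83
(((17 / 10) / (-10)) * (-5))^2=289 / 400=0.72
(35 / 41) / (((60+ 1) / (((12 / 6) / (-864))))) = -0.00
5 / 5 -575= -574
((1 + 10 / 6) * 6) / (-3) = -16 / 3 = -5.33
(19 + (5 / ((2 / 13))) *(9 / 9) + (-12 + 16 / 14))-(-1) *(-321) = -280.36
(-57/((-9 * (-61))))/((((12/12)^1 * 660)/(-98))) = 931/60390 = 0.02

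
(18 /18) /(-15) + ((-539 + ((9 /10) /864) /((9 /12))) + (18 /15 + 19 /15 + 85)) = -325151 /720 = -451.60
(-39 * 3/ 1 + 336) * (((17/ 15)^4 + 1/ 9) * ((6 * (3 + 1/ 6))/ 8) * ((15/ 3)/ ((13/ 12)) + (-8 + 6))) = 1050986767/ 438750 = 2395.41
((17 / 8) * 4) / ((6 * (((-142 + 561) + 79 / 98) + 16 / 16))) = 833 / 247434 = 0.00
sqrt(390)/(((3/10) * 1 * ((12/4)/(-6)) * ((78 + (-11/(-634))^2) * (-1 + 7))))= -4019560 * sqrt(390)/282174201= -0.28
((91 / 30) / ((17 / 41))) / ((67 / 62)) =115661 / 17085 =6.77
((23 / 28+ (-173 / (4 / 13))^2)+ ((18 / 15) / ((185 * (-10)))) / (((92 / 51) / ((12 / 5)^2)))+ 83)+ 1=94183113311229 / 297850000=316209.88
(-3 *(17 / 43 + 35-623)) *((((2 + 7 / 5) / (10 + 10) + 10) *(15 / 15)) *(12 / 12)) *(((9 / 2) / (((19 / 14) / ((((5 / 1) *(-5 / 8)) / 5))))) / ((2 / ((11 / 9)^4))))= -292617910277 / 7058880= -41453.87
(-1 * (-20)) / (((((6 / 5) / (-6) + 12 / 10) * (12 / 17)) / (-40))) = -3400 / 3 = -1133.33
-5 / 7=-0.71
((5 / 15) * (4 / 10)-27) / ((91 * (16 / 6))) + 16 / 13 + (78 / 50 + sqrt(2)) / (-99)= 663241 / 600600-sqrt(2) / 99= 1.09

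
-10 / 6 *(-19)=95 / 3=31.67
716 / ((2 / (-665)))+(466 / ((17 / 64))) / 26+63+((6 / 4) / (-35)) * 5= -736185553 / 3094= -237939.74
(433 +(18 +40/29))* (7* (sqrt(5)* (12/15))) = 367332* sqrt(5)/145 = 5664.68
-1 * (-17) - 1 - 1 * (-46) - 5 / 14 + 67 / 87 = 76019 / 1218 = 62.41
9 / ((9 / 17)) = 17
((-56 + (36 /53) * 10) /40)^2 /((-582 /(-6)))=106276 /6811825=0.02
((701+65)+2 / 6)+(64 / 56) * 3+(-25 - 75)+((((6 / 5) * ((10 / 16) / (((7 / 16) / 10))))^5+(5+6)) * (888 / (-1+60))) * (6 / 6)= 66291329746163 / 2974839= 22284005.87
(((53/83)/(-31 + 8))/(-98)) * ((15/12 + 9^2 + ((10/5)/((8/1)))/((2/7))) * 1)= 5035/213808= 0.02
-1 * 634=-634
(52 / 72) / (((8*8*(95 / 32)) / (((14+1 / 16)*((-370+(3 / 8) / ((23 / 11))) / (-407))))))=0.05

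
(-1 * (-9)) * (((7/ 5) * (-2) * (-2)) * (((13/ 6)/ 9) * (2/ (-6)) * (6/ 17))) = -364/ 255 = -1.43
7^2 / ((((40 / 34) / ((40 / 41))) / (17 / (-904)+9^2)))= 60981431 / 18532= 3290.60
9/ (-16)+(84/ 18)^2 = 3055/ 144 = 21.22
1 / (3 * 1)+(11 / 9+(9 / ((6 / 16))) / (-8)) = -13 / 9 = -1.44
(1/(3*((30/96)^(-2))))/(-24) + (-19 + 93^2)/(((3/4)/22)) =4665999335/18432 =253146.67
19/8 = 2.38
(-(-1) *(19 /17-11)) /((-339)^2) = -56 /651219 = -0.00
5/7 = 0.71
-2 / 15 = -0.13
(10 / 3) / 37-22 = -2432 / 111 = -21.91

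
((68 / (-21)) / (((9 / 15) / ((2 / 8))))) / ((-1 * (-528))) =-85 / 33264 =-0.00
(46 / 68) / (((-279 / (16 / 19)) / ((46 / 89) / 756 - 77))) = 238317812 / 1515858057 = 0.16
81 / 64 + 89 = 5777 / 64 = 90.27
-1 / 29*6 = -6 / 29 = -0.21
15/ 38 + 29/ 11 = 1267/ 418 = 3.03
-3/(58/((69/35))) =-207/2030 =-0.10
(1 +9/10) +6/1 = 79/10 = 7.90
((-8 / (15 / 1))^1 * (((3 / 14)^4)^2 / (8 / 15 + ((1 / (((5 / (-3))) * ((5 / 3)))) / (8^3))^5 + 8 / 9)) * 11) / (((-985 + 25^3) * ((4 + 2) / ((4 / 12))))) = -107629196083200000000 / 1546585638440789681661251897299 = -0.00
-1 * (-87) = 87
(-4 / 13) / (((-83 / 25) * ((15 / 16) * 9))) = 320 / 29133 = 0.01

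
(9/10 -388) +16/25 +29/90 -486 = -196231/225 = -872.14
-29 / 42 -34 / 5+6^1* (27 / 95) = -23083 / 3990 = -5.79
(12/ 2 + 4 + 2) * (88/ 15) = 352/ 5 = 70.40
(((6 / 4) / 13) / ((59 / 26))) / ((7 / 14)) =6 / 59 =0.10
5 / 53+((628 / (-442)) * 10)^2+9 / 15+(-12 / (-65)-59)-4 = 1808769701 / 12942865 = 139.75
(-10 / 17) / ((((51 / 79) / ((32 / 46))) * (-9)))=12640 / 179469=0.07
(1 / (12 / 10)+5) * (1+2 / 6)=70 / 9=7.78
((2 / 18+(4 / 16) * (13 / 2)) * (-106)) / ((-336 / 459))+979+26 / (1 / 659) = 8227249 / 448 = 18364.40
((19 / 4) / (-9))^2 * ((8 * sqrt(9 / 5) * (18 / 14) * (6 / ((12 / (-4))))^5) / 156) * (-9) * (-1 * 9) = -12996 * sqrt(5) / 455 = -63.87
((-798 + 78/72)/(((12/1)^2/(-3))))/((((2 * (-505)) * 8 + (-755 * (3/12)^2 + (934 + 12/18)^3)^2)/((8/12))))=2065608/124425092100139087137601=0.00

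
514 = 514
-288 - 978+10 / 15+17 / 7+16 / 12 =-8831 / 7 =-1261.57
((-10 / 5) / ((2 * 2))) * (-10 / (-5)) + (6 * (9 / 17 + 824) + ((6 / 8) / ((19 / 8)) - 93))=1567678 / 323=4853.49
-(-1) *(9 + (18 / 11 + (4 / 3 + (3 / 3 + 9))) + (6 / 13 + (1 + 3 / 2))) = 21391 / 858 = 24.93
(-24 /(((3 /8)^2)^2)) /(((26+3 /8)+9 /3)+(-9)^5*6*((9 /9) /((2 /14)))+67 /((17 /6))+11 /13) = 57933824 /118385477235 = 0.00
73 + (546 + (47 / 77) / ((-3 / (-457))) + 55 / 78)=712.69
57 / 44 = 1.30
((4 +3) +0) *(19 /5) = 133 /5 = 26.60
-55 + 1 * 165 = 110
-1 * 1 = -1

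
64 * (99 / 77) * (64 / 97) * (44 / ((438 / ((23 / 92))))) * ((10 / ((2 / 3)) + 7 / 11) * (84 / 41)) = 12681216 / 290321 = 43.68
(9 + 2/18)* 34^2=94792/9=10532.44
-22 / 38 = -11 / 19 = -0.58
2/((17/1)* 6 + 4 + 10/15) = 3/160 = 0.02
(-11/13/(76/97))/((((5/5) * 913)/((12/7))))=-291/143507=-0.00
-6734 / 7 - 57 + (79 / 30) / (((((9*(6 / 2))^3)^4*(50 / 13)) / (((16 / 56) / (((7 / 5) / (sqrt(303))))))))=-1019 + 1027*sqrt(303) / 1103195569432943539350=-1019.00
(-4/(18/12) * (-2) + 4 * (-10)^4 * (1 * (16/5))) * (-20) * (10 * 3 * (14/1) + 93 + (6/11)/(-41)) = -592298598080/451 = -1313300660.93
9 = 9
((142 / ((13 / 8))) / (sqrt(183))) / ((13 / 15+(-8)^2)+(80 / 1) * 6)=5680 * sqrt(183) / 6481189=0.01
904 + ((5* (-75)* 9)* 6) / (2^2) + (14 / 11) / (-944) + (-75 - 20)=-22084179 / 5192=-4253.50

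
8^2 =64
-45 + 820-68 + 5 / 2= 1419 / 2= 709.50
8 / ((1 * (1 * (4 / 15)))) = 30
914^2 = 835396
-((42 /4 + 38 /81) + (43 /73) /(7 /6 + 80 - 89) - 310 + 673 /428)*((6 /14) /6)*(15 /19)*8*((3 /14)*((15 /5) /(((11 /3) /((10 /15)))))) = 176952039515 /11278935591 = 15.69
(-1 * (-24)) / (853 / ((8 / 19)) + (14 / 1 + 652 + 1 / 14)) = 1344 / 150749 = 0.01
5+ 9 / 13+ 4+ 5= 191 / 13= 14.69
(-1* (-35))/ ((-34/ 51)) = -105/ 2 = -52.50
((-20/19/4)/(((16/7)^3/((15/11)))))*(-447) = 11499075/856064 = 13.43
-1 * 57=-57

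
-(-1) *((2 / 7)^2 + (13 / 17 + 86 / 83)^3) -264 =-258.08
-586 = -586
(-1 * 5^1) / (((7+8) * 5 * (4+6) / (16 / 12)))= -2 / 225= -0.01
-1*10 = -10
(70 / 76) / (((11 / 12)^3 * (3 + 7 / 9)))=136080 / 429913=0.32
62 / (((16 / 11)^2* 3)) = 3751 / 384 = 9.77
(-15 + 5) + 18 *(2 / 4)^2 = -11 / 2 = -5.50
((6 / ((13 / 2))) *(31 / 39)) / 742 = 62 / 62699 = 0.00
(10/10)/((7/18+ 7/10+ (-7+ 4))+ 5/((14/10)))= 315/523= 0.60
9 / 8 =1.12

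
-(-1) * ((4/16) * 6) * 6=9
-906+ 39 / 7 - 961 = -13030 / 7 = -1861.43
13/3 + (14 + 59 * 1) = 232/3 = 77.33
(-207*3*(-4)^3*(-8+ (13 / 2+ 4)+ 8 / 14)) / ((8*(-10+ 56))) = 2322 / 7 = 331.71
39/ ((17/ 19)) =741/ 17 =43.59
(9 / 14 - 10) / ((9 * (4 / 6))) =-131 / 84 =-1.56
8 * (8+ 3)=88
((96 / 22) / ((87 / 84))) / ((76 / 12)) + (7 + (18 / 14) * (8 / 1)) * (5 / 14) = 4062041 / 593978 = 6.84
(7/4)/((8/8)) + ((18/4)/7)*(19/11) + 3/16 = 3755/1232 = 3.05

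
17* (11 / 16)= 187 / 16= 11.69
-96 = -96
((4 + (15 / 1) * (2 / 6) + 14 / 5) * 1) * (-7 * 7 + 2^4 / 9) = -557.22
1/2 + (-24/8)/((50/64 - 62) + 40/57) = 121327/220766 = 0.55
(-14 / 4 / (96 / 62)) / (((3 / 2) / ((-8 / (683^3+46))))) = 217 / 5735016594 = 0.00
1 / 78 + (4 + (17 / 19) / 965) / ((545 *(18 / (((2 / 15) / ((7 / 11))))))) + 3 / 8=3494962537 / 9009819000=0.39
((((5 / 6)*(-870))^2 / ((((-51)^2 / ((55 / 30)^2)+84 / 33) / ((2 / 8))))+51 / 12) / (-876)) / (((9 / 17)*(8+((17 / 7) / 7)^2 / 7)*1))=-18628213931887 / 399197960254080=-0.05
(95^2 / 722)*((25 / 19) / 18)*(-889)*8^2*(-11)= 97790000 / 171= 571871.35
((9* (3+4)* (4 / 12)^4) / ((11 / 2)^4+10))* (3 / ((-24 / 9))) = -14 / 14801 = -0.00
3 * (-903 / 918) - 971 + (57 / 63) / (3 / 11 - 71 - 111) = -463371235 / 475762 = -973.96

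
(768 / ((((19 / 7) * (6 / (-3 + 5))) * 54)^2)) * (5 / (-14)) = -1120 / 789507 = -0.00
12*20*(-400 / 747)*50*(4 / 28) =-1600000 / 1743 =-917.96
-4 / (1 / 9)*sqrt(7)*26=-936*sqrt(7)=-2476.42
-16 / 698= -8 / 349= -0.02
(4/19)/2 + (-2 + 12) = 192/19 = 10.11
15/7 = 2.14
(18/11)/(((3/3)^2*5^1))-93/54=-1381/990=-1.39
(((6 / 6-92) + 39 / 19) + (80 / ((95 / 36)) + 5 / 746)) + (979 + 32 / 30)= 195907739 / 212610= 921.44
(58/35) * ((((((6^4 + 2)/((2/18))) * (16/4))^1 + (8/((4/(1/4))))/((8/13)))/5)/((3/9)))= 65046507/1400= 46461.79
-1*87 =-87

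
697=697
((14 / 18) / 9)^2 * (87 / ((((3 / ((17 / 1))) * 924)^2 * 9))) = 8381 / 3086609328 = 0.00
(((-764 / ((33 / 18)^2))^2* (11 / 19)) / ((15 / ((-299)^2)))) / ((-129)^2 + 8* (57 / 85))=127743998923008 / 11927480983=10710.06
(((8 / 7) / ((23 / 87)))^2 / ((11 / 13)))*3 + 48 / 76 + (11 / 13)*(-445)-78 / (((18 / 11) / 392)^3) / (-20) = 4587736948841416763 / 85569238755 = 53614324.68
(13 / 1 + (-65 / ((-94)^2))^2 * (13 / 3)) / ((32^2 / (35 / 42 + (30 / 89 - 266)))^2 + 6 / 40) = 0.86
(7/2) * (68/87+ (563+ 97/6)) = 235459/116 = 2029.82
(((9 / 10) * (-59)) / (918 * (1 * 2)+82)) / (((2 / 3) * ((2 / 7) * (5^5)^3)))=-1593 / 334472656250000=-0.00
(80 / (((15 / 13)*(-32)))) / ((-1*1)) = 13 / 6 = 2.17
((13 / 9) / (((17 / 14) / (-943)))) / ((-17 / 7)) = 1201382 / 2601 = 461.89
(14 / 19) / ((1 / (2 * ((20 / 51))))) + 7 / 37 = 27503 / 35853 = 0.77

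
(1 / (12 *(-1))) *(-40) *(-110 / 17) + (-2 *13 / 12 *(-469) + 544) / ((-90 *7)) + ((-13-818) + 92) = -49033277 / 64260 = -763.05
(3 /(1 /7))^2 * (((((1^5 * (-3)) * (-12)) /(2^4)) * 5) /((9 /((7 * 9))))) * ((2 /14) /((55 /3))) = 11907 /44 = 270.61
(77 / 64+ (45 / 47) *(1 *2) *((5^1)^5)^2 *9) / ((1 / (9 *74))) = 168581251205127 / 1504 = 112088597875.75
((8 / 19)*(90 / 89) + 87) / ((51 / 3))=147837 / 28747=5.14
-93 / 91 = -1.02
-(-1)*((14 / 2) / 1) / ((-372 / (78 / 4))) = -91 / 248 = -0.37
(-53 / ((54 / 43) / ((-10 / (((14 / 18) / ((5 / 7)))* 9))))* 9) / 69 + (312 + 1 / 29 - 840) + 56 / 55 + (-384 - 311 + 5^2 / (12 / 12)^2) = -19273440608 / 16178085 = -1191.33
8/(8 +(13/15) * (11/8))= 960/1103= 0.87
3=3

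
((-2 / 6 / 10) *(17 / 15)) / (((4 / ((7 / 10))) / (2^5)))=-238 / 1125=-0.21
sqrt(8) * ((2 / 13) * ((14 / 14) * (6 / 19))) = 24 * sqrt(2) / 247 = 0.14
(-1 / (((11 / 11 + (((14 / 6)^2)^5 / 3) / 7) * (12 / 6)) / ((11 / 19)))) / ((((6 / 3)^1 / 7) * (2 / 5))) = -6200145 / 560061328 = -0.01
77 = 77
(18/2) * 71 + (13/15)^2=639.75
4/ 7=0.57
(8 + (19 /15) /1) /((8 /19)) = 2641 /120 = 22.01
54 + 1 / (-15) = 809 / 15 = 53.93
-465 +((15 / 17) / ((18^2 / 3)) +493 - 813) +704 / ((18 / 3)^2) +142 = -127181 / 204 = -623.44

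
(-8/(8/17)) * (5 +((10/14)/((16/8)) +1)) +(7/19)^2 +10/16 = -2169393/20216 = -107.31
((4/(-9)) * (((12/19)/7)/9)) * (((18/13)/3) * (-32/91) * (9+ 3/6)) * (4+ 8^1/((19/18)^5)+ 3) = 16614009344/184541182371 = 0.09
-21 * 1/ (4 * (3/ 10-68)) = 105/ 1354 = 0.08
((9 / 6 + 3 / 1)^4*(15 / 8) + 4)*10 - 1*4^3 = 490539 / 64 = 7664.67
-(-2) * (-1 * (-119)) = 238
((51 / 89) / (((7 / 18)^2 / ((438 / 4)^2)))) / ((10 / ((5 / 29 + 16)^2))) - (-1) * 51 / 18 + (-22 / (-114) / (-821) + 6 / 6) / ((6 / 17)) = 62431586714651752 / 52540629795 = 1188253.49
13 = 13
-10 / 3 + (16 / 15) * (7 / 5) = -46 / 25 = -1.84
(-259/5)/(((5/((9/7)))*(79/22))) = -7326/1975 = -3.71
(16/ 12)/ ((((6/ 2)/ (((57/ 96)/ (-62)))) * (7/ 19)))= -361/ 31248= -0.01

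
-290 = -290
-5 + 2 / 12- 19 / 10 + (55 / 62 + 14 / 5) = -2833 / 930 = -3.05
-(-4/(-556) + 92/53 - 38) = 267105/7367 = 36.26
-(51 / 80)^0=-1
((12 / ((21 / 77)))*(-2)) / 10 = -44 / 5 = -8.80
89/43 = 2.07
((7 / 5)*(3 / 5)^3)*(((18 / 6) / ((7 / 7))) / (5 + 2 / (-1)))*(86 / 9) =2.89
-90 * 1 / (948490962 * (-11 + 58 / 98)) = 49 / 5374782118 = 0.00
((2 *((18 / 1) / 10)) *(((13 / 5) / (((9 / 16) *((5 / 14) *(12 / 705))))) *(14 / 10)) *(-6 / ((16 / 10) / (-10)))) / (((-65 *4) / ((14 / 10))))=-773.81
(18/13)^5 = 1889568/371293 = 5.09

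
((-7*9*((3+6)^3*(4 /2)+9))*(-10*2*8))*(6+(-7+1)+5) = 73936800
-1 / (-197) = 1 / 197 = 0.01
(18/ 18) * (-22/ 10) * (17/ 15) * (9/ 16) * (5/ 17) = -0.41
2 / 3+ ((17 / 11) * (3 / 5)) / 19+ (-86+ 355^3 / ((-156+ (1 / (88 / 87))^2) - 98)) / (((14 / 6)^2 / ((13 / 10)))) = -2542773221821942 / 60198861261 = -42239.56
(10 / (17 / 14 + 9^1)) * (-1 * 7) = -980 / 143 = -6.85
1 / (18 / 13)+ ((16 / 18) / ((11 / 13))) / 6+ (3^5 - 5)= 141905 / 594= 238.90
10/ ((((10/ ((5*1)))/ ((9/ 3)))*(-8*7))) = -15/ 56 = -0.27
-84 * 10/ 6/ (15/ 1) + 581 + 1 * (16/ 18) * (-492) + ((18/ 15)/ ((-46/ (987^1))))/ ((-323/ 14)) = 15093797/ 111435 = 135.45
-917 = -917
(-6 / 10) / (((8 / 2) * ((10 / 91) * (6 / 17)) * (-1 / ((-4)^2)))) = 1547 / 25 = 61.88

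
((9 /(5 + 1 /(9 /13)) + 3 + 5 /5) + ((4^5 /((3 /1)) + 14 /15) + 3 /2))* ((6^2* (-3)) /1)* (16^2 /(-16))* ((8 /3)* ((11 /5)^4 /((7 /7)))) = 3415699854336 /90625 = 37690481.15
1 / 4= 0.25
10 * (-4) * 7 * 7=-1960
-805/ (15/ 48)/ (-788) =644/ 197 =3.27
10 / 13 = 0.77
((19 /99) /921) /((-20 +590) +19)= 1 /2826549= 0.00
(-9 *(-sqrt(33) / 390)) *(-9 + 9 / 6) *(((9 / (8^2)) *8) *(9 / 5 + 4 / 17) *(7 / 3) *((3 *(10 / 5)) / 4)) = -98091 *sqrt(33) / 70720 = -7.97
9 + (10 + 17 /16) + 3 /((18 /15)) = 361 /16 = 22.56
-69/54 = -1.28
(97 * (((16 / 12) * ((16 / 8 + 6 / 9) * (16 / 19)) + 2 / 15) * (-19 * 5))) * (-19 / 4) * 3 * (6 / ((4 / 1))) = 2464091 / 4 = 616022.75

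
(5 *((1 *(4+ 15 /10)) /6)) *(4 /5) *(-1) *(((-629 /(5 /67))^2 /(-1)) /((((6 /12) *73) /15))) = 107048531.17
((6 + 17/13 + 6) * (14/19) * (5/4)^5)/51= 3784375/6449664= 0.59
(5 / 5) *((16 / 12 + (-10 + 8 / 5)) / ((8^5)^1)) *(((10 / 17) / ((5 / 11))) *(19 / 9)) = -11077 / 18800640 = -0.00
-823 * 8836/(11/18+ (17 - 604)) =130896504/10555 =12401.37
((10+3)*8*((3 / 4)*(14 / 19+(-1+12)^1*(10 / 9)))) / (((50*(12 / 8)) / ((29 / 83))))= 1670864 / 354825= 4.71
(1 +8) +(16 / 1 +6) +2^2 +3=38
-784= -784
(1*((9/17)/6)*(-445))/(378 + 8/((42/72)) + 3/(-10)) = -15575/155261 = -0.10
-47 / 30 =-1.57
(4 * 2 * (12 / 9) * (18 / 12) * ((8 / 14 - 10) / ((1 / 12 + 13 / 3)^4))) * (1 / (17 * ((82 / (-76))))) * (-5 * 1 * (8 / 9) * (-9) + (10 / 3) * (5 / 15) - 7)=28383657984 / 38497656799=0.74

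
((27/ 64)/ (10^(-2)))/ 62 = 675/ 992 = 0.68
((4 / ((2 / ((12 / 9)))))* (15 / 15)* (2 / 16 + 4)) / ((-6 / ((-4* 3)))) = 22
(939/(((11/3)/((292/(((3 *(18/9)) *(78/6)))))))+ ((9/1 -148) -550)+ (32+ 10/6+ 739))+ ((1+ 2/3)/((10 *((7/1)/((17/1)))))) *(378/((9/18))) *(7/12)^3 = 5047811/4576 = 1103.11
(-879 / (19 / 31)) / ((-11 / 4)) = 108996 / 209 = 521.51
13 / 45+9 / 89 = 1562 / 4005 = 0.39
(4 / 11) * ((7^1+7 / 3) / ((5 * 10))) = 56 / 825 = 0.07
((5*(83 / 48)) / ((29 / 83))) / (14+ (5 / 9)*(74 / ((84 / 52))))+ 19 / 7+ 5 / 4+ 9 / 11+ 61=17690750551 / 266387968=66.41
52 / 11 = 4.73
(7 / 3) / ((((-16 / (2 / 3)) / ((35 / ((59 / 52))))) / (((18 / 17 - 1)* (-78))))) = 41405 / 3009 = 13.76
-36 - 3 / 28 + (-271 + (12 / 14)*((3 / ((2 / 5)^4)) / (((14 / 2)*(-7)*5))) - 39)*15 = -12875553 / 2744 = -4692.26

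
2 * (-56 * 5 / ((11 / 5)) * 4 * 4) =-44800 / 11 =-4072.73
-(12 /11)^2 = -144 /121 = -1.19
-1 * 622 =-622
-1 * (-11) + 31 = 42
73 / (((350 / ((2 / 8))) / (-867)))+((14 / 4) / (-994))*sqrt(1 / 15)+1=-61891 / 1400 - sqrt(15) / 4260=-44.21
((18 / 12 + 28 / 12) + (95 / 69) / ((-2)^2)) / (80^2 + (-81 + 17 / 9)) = 3459 / 5233696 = 0.00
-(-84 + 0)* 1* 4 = 336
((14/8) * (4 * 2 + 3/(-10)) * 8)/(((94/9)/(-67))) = -325017/470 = -691.53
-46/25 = -1.84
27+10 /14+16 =306 /7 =43.71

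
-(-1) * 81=81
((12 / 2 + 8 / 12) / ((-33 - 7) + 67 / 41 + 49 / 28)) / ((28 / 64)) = -10496 / 25221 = -0.42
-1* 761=-761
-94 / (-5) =94 / 5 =18.80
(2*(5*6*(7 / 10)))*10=420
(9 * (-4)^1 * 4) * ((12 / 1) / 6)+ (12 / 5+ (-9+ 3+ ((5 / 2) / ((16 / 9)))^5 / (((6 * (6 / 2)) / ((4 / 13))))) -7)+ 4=-321164393559 / 1090519040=-294.51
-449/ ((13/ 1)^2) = -449/ 169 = -2.66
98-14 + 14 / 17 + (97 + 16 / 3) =9545 / 51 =187.16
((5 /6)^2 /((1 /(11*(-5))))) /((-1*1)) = 38.19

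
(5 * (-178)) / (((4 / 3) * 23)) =-1335 / 46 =-29.02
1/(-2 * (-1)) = 1/2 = 0.50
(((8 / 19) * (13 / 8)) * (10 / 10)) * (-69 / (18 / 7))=-2093 / 114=-18.36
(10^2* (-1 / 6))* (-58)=966.67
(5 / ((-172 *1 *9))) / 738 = -5 / 1142424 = -0.00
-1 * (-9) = 9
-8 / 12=-2 / 3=-0.67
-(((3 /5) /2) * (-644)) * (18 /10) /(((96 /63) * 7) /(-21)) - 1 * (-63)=-248661 /400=-621.65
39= 39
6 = 6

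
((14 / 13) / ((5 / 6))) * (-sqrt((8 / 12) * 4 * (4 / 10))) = -112 * sqrt(15) / 325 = -1.33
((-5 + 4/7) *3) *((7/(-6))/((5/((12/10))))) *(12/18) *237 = 14694/25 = 587.76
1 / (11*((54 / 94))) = 47 / 297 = 0.16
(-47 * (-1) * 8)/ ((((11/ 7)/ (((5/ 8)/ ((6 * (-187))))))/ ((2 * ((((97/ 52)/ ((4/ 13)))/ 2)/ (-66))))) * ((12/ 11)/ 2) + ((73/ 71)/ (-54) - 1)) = 4894177680/ 218033738359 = 0.02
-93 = -93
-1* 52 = -52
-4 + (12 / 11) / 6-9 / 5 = -309 / 55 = -5.62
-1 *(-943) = 943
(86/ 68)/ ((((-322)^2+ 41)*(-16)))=-43/ 56426400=-0.00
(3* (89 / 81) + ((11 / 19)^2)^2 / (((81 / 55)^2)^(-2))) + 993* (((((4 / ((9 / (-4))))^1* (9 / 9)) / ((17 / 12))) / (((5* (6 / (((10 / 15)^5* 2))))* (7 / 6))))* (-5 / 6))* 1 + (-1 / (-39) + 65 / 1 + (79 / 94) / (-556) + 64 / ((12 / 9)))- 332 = -995385921211296434653 / 4800814310814795000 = -207.34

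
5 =5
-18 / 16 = -1.12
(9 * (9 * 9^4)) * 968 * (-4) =-2057739552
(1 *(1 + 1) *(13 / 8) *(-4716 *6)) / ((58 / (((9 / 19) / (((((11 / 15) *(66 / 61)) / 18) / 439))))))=-498686705595 / 66671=-7479814.40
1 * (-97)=-97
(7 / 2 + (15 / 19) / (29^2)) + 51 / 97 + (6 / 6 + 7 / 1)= 37281917 / 3099926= 12.03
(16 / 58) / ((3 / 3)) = 8 / 29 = 0.28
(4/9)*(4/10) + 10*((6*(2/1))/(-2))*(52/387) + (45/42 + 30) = 628141/27090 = 23.19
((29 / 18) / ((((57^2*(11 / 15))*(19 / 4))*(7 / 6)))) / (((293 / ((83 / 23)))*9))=48140 / 288291609837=0.00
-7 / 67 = -0.10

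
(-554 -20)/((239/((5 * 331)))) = -949970/239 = -3974.77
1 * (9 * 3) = 27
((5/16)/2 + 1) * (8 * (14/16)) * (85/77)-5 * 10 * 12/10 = -17975/352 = -51.07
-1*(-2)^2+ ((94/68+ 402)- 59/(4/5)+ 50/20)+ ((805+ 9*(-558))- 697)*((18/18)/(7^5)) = 53525777/163268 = 327.84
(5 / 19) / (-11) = -5 / 209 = -0.02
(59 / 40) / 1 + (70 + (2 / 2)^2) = 2899 / 40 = 72.48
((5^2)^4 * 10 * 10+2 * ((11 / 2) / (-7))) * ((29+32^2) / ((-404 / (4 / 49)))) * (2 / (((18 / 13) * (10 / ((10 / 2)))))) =-6002632.87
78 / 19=4.11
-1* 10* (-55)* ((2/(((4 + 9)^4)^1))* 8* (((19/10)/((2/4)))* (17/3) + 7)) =753280/85683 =8.79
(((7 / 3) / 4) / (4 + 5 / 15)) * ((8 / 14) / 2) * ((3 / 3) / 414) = 1 / 10764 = 0.00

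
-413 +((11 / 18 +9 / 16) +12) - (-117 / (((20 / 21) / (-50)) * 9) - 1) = -155711 / 144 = -1081.33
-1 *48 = -48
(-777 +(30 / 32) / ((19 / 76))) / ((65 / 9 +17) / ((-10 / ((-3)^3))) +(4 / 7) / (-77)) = -8335635 / 704932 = -11.82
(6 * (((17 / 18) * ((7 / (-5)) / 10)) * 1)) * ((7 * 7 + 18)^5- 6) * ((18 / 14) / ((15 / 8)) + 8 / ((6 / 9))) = -1698457377058 / 125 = -13587659016.46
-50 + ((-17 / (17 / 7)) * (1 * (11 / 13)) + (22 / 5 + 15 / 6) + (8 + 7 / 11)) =-57753 / 1430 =-40.39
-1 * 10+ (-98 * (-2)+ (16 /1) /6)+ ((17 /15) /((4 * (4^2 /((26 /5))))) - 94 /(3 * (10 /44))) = 122141 /2400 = 50.89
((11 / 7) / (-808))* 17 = -187 / 5656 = -0.03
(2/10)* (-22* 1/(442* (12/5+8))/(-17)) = 11/195364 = 0.00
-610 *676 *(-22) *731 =6631573520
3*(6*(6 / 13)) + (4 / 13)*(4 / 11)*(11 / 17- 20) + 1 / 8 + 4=10.27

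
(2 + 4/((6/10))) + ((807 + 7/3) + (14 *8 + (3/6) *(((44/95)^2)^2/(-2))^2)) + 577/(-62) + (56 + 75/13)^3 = 213806289149578574511037153/903671506276083593750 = 236597.36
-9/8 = -1.12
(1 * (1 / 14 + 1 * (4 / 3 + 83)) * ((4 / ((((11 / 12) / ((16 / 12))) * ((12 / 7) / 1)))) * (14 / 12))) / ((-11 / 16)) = -1588160 / 3267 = -486.12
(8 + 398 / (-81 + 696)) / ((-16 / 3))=-2659 / 1640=-1.62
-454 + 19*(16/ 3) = -1058/ 3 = -352.67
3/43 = 0.07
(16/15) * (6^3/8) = 144/5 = 28.80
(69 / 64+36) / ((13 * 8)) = 2373 / 6656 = 0.36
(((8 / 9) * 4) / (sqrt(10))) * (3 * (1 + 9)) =32 * sqrt(10) / 3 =33.73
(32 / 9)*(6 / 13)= 64 / 39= 1.64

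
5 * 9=45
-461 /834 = -0.55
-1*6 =-6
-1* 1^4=-1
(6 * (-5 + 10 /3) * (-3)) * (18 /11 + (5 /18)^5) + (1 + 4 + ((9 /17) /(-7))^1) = 22287752293 /412240752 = 54.06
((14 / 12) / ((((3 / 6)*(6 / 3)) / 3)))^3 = 343 / 8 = 42.88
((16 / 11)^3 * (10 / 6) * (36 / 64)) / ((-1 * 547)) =-3840 / 728057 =-0.01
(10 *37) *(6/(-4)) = -555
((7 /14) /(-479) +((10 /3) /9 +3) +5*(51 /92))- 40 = -40286579 /1189836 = -33.86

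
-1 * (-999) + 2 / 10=999.20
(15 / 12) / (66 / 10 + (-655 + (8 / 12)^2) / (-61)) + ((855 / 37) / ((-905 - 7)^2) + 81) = 173523551609 / 2140359424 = 81.07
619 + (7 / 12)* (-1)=7421 / 12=618.42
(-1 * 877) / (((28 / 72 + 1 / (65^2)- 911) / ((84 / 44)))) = 1400612850 / 761771527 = 1.84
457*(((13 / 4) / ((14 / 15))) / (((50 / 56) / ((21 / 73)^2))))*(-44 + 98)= 212218461 / 26645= 7964.66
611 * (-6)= -3666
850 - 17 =833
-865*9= -7785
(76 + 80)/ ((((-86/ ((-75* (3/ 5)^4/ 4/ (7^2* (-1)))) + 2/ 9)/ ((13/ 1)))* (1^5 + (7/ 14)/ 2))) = -985608/ 1053365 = -0.94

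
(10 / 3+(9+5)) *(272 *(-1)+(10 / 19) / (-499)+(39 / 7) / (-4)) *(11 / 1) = -3459519635 / 66367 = -52127.11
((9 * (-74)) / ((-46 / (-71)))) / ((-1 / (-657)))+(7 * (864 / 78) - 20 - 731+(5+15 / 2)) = -404264981 / 598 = -676028.40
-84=-84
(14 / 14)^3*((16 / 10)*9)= 72 / 5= 14.40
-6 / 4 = -3 / 2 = -1.50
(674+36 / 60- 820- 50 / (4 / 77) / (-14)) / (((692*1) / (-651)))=997983 / 13840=72.11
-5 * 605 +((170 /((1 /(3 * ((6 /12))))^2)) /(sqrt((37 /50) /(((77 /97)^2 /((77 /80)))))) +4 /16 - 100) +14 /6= -37469 /12 +7650 * sqrt(28490) /3589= -2762.64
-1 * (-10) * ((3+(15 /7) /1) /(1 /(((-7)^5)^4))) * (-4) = -16414409066937325920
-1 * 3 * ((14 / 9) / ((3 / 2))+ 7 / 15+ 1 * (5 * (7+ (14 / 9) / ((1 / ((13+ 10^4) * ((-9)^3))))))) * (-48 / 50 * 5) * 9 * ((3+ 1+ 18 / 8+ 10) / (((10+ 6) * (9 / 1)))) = -49818898493 / 60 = -830314974.88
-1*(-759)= 759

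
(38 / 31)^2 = 1.50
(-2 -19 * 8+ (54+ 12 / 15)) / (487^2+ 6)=-496 / 1185875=-0.00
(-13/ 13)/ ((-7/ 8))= 8/ 7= 1.14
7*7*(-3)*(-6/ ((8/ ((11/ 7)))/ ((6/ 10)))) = 2079/ 20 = 103.95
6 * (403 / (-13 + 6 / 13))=-31434 / 163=-192.85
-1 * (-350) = 350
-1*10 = -10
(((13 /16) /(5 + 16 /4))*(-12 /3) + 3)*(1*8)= 190 /9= 21.11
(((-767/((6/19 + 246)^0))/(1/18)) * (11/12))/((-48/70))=295295/16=18455.94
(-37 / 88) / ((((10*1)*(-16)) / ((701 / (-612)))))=-25937 / 8616960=-0.00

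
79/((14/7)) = 79/2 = 39.50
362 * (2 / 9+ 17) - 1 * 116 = 55066 / 9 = 6118.44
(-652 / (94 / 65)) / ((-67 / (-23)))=-487370 / 3149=-154.77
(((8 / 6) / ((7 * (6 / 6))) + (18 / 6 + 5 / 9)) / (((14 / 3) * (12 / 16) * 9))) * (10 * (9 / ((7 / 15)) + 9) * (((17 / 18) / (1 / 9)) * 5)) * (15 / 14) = 11033000 / 7203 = 1531.72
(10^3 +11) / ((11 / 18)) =18198 / 11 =1654.36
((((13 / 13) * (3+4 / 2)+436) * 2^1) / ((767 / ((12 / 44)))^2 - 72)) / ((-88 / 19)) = -10773 / 447431732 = -0.00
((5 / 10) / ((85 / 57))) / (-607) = -57 / 103190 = -0.00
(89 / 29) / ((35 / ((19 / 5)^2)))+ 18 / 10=77804 / 25375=3.07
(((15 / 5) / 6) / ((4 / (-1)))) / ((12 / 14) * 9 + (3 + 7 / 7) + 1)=-7 / 712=-0.01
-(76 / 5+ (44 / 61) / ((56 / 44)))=-33662 / 2135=-15.77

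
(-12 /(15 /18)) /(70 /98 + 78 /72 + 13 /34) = -102816 /15565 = -6.61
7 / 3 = 2.33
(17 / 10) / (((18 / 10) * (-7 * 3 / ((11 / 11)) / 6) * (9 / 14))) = -34 / 81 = -0.42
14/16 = 7/8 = 0.88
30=30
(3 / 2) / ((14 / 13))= 39 / 28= 1.39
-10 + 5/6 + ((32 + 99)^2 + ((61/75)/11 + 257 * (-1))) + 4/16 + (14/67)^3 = 5589585023899/330839300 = 16895.17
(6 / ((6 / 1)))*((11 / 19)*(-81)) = -891 / 19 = -46.89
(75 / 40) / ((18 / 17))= 1.77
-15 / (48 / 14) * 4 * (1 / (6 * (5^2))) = -7 / 60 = -0.12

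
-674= -674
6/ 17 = 0.35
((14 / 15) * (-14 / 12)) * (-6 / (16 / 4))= 49 / 30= 1.63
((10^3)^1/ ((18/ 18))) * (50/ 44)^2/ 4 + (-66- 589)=-80385/ 242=-332.17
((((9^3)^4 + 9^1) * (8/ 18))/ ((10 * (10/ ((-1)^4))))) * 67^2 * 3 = 84521745953574/ 5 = 16904349190714.80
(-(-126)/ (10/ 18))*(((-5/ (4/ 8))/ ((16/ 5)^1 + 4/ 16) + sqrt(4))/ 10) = -11718/ 575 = -20.38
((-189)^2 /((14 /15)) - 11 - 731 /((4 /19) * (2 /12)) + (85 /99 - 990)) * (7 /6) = 11392129 /594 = 19178.67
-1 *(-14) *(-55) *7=-5390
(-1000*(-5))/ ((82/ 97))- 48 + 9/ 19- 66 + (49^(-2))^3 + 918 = 72447857848166964/ 10782362729579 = 6719.11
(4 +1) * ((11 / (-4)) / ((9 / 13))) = -715 / 36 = -19.86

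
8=8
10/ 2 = 5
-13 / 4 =-3.25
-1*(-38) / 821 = 38 / 821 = 0.05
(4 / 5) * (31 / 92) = 31 / 115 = 0.27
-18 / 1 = -18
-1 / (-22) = 1 / 22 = 0.05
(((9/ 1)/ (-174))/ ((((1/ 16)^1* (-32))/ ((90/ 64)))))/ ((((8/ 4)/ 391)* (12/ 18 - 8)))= -158355/ 163328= -0.97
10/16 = 5/8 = 0.62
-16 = -16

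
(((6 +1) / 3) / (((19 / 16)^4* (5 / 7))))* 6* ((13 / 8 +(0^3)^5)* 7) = 73056256 / 651605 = 112.12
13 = 13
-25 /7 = -3.57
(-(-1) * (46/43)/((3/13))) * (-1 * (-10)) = 5980/129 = 46.36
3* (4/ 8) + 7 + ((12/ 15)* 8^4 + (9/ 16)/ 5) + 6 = 263313/ 80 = 3291.41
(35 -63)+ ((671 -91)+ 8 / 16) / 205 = -10319 / 410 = -25.17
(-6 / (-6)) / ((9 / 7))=7 / 9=0.78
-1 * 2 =-2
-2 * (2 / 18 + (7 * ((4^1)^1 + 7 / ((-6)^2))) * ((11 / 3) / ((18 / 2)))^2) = -130813 / 13122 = -9.97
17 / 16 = 1.06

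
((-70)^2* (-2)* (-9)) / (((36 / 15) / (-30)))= -1102500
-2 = -2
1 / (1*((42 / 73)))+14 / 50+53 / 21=4769 / 1050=4.54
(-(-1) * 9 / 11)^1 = 0.82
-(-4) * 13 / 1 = 52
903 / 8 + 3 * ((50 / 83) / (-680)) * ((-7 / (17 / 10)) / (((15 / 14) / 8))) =112.96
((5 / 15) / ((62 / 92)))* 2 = 92 / 93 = 0.99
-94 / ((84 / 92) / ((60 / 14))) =-441.22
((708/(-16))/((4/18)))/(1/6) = -4779/4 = -1194.75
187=187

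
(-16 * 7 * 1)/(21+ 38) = -112/59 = -1.90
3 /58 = 0.05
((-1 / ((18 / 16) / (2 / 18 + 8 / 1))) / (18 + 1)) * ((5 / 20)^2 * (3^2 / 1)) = -73 / 342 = -0.21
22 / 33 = 2 / 3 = 0.67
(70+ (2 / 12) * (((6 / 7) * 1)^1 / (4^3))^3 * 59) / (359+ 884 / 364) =1573519891 / 8124497920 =0.19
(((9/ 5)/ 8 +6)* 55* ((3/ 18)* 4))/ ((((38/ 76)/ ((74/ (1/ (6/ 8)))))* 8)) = 101343/ 32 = 3166.97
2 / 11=0.18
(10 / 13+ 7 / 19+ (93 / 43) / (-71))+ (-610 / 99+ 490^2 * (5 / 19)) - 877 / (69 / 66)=107042337003518 / 1717065207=62340.29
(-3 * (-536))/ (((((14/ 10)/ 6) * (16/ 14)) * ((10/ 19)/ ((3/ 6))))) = 11457/ 2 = 5728.50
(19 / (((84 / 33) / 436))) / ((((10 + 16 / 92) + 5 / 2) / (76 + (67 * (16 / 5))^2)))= 109659168344 / 9275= 11823090.93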